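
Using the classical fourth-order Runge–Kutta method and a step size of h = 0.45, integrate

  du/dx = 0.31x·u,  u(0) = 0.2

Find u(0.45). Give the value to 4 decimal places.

0.2064

RK4: k1 = f(x_n, u_n); k2 = f(x_n + h/2, u_n + (h/2)·k1); k3 = f(x_n + h/2, u_n + (h/2)·k2); k4 = f(x_n + h, u_n + h·k3); u_{n+1} = u_n + (h/6)·(k1 + 2k2 + 2k3 + k4).
x=0.000000, u=0.200000:
  k1 = f(0.000000, 0.200000) = 0.000000
  k2 = f(0.225000, 0.200000) = 0.013950
  k3 = f(0.225000, 0.203139) = 0.014169
  k4 = f(0.450000, 0.206376) = 0.028789
  u ← 0.200000 + (0.45/6)·(k1 + 2k2 + 2k3 + k4) = 0.206377
u(0.45) ≈ 0.2064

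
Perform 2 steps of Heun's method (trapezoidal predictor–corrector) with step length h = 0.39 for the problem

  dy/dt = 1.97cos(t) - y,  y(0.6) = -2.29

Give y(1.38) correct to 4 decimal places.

Heun: k1 = f(t_n, y_n); k2 = f(t_n + h, y_n + h·k1); y_{n+1} = y_n + (h/2)·(k1 + k2).
t=0.600000, y=-2.290000:
  k1 = f(0.600000, -2.290000) = 3.915911
  k2 = f(0.990000, -0.762795) = 1.843714
  y ← -2.290000 + (0.39/2)·(3.915911 + 1.843714) = -1.166873
t=0.990000, y=-1.166873:
  k1 = f(0.990000, -1.166873) = 2.247792
  k2 = f(1.380000, -0.290234) = 0.663827
  y ← -1.166873 + (0.39/2)·(2.247792 + 0.663827) = -0.599107
y(1.38) ≈ -0.5991

-0.5991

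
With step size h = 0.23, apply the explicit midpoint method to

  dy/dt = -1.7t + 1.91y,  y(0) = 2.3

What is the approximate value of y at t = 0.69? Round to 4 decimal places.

7.7236

Midpoint: k1 = f(t_n, y_n); k2 = f(t_n + h/2, y_n + (h/2)·k1); y_{n+1} = y_n + h·k2.
t=0.000000, y=2.300000:
  k1 = f(0.000000, 2.300000) = 4.393000
  k2 = f(0.115000, 2.805195) = 5.162422
  y ← 2.300000 + 0.23·5.162422 = 3.487357
t=0.230000, y=3.487357:
  k1 = f(0.230000, 3.487357) = 6.269852
  k2 = f(0.345000, 4.208390) = 7.451525
  y ← 3.487357 + 0.23·7.451525 = 5.201208
t=0.460000, y=5.201208:
  k1 = f(0.460000, 5.201208) = 9.152307
  k2 = f(0.575000, 6.253723) = 10.967111
  y ← 5.201208 + 0.23·10.967111 = 7.723644
y(0.69) ≈ 7.7236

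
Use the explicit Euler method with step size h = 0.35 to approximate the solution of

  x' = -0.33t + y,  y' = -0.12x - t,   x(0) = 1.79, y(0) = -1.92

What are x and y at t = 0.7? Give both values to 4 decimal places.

Euler on (x,y): x_{n+1} = x_n + h·x', y_{n+1} = y_n + h·y'.
0.000000: (1.790000, -1.920000); f=(-1.920000, -0.214800) → (1.118000, -1.995180)
0.350000: (1.118000, -1.995180); f=(-2.110680, -0.484160) → (0.379262, -2.164636)
(x(0.7), y(0.7)) ≈ (0.3793, -2.1646)

0.3793, -2.1646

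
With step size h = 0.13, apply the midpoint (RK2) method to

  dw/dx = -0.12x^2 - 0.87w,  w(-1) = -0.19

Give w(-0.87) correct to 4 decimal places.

Midpoint: k1 = f(x_n, w_n); k2 = f(x_n + h/2, w_n + (h/2)·k1); w_{n+1} = w_n + h·k2.
x=-1.000000, w=-0.190000:
  k1 = f(-1.000000, -0.190000) = 0.045300
  k2 = f(-0.935000, -0.187056) = 0.057831
  w ← -0.190000 + 0.13·0.057831 = -0.182482
w(-0.87) ≈ -0.1825

-0.1825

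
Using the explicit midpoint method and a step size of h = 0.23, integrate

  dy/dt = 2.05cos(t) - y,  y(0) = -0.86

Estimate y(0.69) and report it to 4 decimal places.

Midpoint: k1 = f(t_n, y_n); k2 = f(t_n + h/2, y_n + (h/2)·k1); y_{n+1} = y_n + h·k2.
t=0.000000, y=-0.860000:
  k1 = f(0.000000, -0.860000) = 2.910000
  k2 = f(0.115000, -0.525350) = 2.561809
  y ← -0.860000 + 0.23·2.561809 = -0.270784
t=0.230000, y=-0.270784:
  k1 = f(0.230000, -0.270784) = 2.266800
  k2 = f(0.345000, -0.010102) = 1.939307
  y ← -0.270784 + 0.23·1.939307 = 0.175257
t=0.460000, y=0.175257:
  k1 = f(0.460000, 0.175257) = 1.661651
  k2 = f(0.575000, 0.366347) = 1.353998
  y ← 0.175257 + 0.23·1.353998 = 0.486676
y(0.69) ≈ 0.4867

0.4867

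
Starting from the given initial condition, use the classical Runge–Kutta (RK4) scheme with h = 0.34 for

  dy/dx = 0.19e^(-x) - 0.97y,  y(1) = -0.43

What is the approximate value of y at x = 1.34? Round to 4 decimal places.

RK4: k1 = f(x_n, y_n); k2 = f(x_n + h/2, y_n + (h/2)·k1); k3 = f(x_n + h/2, y_n + (h/2)·k2); k4 = f(x_n + h, y_n + h·k3); y_{n+1} = y_n + (h/6)·(k1 + 2k2 + 2k3 + k4).
x=1.000000, y=-0.430000:
  k1 = f(1.000000, -0.430000) = 0.486997
  k2 = f(1.170000, -0.347210) = 0.395764
  k3 = f(1.170000, -0.362720) = 0.410808
  k4 = f(1.340000, -0.290325) = 0.331366
  y ← -0.430000 + (0.34/6)·(k1 + 2k2 + 2k3 + k4) = -0.292215
y(1.34) ≈ -0.2922

-0.2922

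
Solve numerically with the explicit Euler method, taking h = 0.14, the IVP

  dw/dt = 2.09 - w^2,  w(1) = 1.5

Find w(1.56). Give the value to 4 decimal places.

1.4523

Euler: w_{n+1} = w_n + h·f(t_n, w_n).
t=1.000000, w=1.500000: f=-0.160000 → w ← 1.500000 + 0.14·(-0.160000) = 1.477600
t=1.140000, w=1.477600: f=-0.093302 → w ← 1.477600 + 0.14·(-0.093302) = 1.464538
t=1.280000, w=1.464538: f=-0.054871 → w ← 1.464538 + 0.14·(-0.054871) = 1.456856
t=1.420000, w=1.456856: f=-0.032429 → w ← 1.456856 + 0.14·(-0.032429) = 1.452316
w(1.56) ≈ 1.4523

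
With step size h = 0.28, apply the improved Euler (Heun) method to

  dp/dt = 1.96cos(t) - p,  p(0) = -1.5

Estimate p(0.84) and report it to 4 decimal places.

Heun: k1 = f(t_n, p_n); k2 = f(t_n + h, p_n + h·k1); p_{n+1} = p_n + (h/2)·(k1 + k2).
t=0.000000, p=-1.500000:
  k1 = f(0.000000, -1.500000) = 3.460000
  k2 = f(0.280000, -0.531200) = 2.414869
  p ← -1.500000 + (0.28/2)·(3.460000 + 2.414869) = -0.677518
t=0.280000, p=-0.677518:
  k1 = f(0.280000, -0.677518) = 2.561187
  k2 = f(0.560000, 0.039614) = 1.621006
  p ← -0.677518 + (0.28/2)·(2.561187 + 1.621006) = -0.092011
t=0.560000, p=-0.092011:
  k1 = f(0.560000, -0.092011) = 1.752631
  k2 = f(0.840000, 0.398725) = 0.909502
  p ← -0.092011 + (0.28/2)·(1.752631 + 0.909502) = 0.280687
p(0.84) ≈ 0.2807

0.2807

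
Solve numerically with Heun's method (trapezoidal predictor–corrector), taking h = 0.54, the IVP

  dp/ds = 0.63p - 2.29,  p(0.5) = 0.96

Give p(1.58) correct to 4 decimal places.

-1.5935

Heun: k1 = f(s_n, p_n); k2 = f(s_n + h, p_n + h·k1); p_{n+1} = p_n + (h/2)·(k1 + k2).
s=0.500000, p=0.960000:
  k1 = f(0.500000, 0.960000) = -1.685200
  k2 = f(1.040000, 0.049992) = -2.258505
  p ← 0.960000 + (0.54/2)·(-1.685200 + (-2.258505)) = -0.104800
s=1.040000, p=-0.104800:
  k1 = f(1.040000, -0.104800) = -2.356024
  k2 = f(1.580000, -1.377053) = -3.157544
  p ← -0.104800 + (0.54/2)·(-2.356024 + (-3.157544)) = -1.593464
p(1.58) ≈ -1.5935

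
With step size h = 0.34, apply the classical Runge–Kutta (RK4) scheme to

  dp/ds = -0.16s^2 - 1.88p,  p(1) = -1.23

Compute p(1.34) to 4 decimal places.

RK4: k1 = f(s_n, p_n); k2 = f(s_n + h/2, p_n + (h/2)·k1); k3 = f(s_n + h/2, p_n + (h/2)·k2); k4 = f(s_n + h, p_n + h·k3); p_{n+1} = p_n + (h/6)·(k1 + 2k2 + 2k3 + k4).
s=1.000000, p=-1.230000:
  k1 = f(1.000000, -1.230000) = 2.152400
  k2 = f(1.170000, -0.864092) = 1.405469
  k3 = f(1.170000, -0.991070) = 1.644188
  k4 = f(1.340000, -0.670976) = 0.974139
  p ← -1.230000 + (0.34/6)·(k1 + 2k2 + 2k3 + k4) = -0.707202
p(1.34) ≈ -0.7072

-0.7072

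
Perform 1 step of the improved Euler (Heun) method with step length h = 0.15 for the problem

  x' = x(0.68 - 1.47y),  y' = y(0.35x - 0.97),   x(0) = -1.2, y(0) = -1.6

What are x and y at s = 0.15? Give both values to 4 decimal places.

-1.8057, -1.2830

Heun on (x,y): k1 = f(s_n, state_n); k2 = f(s_n + h, state_n + h·k1); state_{n+1} = state_n + (h/2)·(k1 + k2).
0.000000: (-1.200000, -1.600000)
  k1 = (-3.638400, 2.224000)
  predictor → (-1.745760, -1.266400)
  k2 = (-4.437038, 2.002199)
  → (-1.805658, -1.283035)
(x(0.15), y(0.15)) ≈ (-1.8057, -1.2830)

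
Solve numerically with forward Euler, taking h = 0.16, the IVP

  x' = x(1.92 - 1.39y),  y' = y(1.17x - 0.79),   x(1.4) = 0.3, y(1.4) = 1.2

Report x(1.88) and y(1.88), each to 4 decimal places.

Euler on (x,y): x_{n+1} = x_n + h·x', y_{n+1} = y_n + h·y'.
1.400000: (0.300000, 1.200000); f=(0.075600, -0.526800) → (0.312096, 1.115712)
1.560000: (0.312096, 1.115712); f=(0.115213, -0.474008) → (0.330530, 1.039871)
1.720000: (0.330530, 1.039871); f=(0.156863, -0.419359) → (0.355628, 0.972773)
(x(1.88), y(1.88)) ≈ (0.3556, 0.9728)

0.3556, 0.9728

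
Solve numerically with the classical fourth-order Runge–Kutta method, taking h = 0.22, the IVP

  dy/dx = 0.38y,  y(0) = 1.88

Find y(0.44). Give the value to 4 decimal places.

RK4: k1 = f(x_n, y_n); k2 = f(x_n + h/2, y_n + (h/2)·k1); k3 = f(x_n + h/2, y_n + (h/2)·k2); k4 = f(x_n + h, y_n + h·k3); y_{n+1} = y_n + (h/6)·(k1 + 2k2 + 2k3 + k4).
x=0.000000, y=1.880000:
  k1 = f(0.000000, 1.880000) = 0.714400
  k2 = f(0.110000, 1.958584) = 0.744262
  k3 = f(0.110000, 1.961869) = 0.745510
  k4 = f(0.220000, 2.044012) = 0.776725
  y ← 1.880000 + (0.22/6)·(k1 + 2k2 + 2k3 + k4) = 2.043925
x=0.220000, y=2.043925:
  k1 = f(0.220000, 2.043925) = 0.776691
  k2 = f(0.330000, 2.129361) = 0.809157
  k3 = f(0.330000, 2.132932) = 0.810514
  k4 = f(0.440000, 2.222238) = 0.844450
  y ← 2.043925 + (0.22/6)·(k1 + 2k2 + 2k3 + k4) = 2.222142
y(0.44) ≈ 2.2221

2.2221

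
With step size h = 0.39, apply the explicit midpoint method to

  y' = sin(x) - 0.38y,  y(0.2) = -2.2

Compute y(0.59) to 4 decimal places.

Midpoint: k1 = f(x_n, y_n); k2 = f(x_n + h/2, y_n + (h/2)·k1); y_{n+1} = y_n + h·k2.
x=0.200000, y=-2.200000:
  k1 = f(0.200000, -2.200000) = 1.034669
  k2 = f(0.395000, -1.998239) = 1.144139
  y ← -2.200000 + 0.39·1.144139 = -1.753786
y(0.59) ≈ -1.7538

-1.7538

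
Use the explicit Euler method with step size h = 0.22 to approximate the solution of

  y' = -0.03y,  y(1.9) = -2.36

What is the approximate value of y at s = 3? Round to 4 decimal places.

Euler: y_{n+1} = y_n + h·f(s_n, y_n).
s=1.900000, y=-2.360000: f=0.070800 → y ← -2.360000 + 0.22·0.070800 = -2.344424
s=2.120000, y=-2.344424: f=0.070333 → y ← -2.344424 + 0.22·0.070333 = -2.328951
s=2.340000, y=-2.328951: f=0.069869 → y ← -2.328951 + 0.22·0.069869 = -2.313580
s=2.560000, y=-2.313580: f=0.069407 → y ← -2.313580 + 0.22·0.069407 = -2.298310
s=2.780000, y=-2.298310: f=0.068949 → y ← -2.298310 + 0.22·0.068949 = -2.283141
y(3) ≈ -2.2831

-2.2831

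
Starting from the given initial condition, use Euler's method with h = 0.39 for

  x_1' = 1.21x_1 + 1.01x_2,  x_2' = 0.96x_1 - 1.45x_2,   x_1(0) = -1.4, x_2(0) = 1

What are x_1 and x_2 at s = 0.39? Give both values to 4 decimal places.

Euler on (x_1,x_2): x_1_{n+1} = x_1_n + h·x_1', x_2_{n+1} = x_2_n + h·x_2'.
0.000000: (-1.400000, 1.000000); f=(-0.684000, -2.794000) → (-1.666760, -0.089660)
(x_1(0.39), x_2(0.39)) ≈ (-1.6668, -0.0897)

-1.6668, -0.0897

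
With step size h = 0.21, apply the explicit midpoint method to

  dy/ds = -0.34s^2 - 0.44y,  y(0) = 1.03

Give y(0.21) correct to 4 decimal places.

Midpoint: k1 = f(s_n, y_n); k2 = f(s_n + h/2, y_n + (h/2)·k1); y_{n+1} = y_n + h·k2.
s=0.000000, y=1.030000:
  k1 = f(0.000000, 1.030000) = -0.453200
  k2 = f(0.105000, 0.982414) = -0.436011
  y ← 1.030000 + 0.21·(-0.436011) = 0.938438
y(0.21) ≈ 0.9384

0.9384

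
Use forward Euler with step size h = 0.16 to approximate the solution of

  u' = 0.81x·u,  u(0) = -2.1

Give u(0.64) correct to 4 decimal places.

-2.3713

Euler: u_{n+1} = u_n + h·f(x_n, u_n).
x=0.000000, u=-2.100000: f=0.000000 → u ← -2.100000 + 0.16·0.000000 = -2.100000
x=0.160000, u=-2.100000: f=-0.272160 → u ← -2.100000 + 0.16·(-0.272160) = -2.143546
x=0.320000, u=-2.143546: f=-0.555607 → u ← -2.143546 + 0.16·(-0.555607) = -2.232443
x=0.480000, u=-2.232443: f=-0.867974 → u ← -2.232443 + 0.16·(-0.867974) = -2.371319
u(0.64) ≈ -2.3713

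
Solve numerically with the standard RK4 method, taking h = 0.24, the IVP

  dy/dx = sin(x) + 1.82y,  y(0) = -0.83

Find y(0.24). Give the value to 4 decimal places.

RK4: k1 = f(x_n, y_n); k2 = f(x_n + h/2, y_n + (h/2)·k1); k3 = f(x_n + h/2, y_n + (h/2)·k2); k4 = f(x_n + h, y_n + h·k3); y_{n+1} = y_n + (h/6)·(k1 + 2k2 + 2k3 + k4).
x=0.000000, y=-0.830000:
  k1 = f(0.000000, -0.830000) = -1.510600
  k2 = f(0.120000, -1.011272) = -1.720803
  k3 = f(0.120000, -1.036496) = -1.766711
  k4 = f(0.240000, -1.254011) = -2.044597
  y ← -0.830000 + (0.24/6)·(k1 + 2k2 + 2k3 + k4) = -1.251209
y(0.24) ≈ -1.2512

-1.2512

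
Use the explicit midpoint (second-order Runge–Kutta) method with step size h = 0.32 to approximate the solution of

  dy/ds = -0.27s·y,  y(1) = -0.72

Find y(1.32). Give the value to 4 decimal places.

Midpoint: k1 = f(s_n, y_n); k2 = f(s_n + h/2, y_n + (h/2)·k1); y_{n+1} = y_n + h·k2.
s=1.000000, y=-0.720000:
  k1 = f(1.000000, -0.720000) = 0.194400
  k2 = f(1.160000, -0.688896) = 0.215762
  y ← -0.720000 + 0.32·0.215762 = -0.650956
y(1.32) ≈ -0.6510

-0.6510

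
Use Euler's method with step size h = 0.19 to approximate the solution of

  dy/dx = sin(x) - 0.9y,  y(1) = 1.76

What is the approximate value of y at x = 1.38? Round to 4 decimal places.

1.5185

Euler: y_{n+1} = y_n + h·f(x_n, y_n).
x=1.000000, y=1.760000: f=-0.742529 → y ← 1.760000 + 0.19·(-0.742529) = 1.618919
x=1.190000, y=1.618919: f=-0.528659 → y ← 1.618919 + 0.19·(-0.528659) = 1.518474
y(1.38) ≈ 1.5185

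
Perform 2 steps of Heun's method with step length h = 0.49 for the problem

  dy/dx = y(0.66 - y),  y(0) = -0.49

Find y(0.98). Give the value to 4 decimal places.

Heun: k1 = f(x_n, y_n); k2 = f(x_n + h, y_n + h·k1); y_{n+1} = y_n + (h/2)·(k1 + k2).
x=0.000000, y=-0.490000:
  k1 = f(0.000000, -0.490000) = -0.563500
  k2 = f(0.490000, -0.766115) = -1.092568
  y ← -0.490000 + (0.49/2)·(-0.563500 + (-1.092568)) = -0.895737
x=0.490000, y=-0.895737:
  k1 = f(0.490000, -0.895737) = -1.393530
  k2 = f(0.980000, -1.578567) = -3.533726
  y ← -0.895737 + (0.49/2)·(-1.393530 + (-3.533726)) = -2.102915
y(0.98) ≈ -2.1029

-2.1029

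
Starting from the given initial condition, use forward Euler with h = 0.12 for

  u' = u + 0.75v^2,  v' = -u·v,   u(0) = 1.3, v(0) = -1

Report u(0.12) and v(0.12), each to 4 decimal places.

1.5460, -0.8440

Euler on (u,v): u_{n+1} = u_n + h·u', v_{n+1} = v_n + h·v'.
0.000000: (1.300000, -1.000000); f=(2.050000, 1.300000) → (1.546000, -0.844000)
(u(0.12), v(0.12)) ≈ (1.5460, -0.8440)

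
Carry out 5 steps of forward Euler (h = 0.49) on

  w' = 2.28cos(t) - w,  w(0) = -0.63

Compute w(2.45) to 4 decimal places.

Euler: w_{n+1} = w_n + h·f(t_n, w_n).
t=0.000000, w=-0.630000: f=2.910000 → w ← -0.630000 + 0.49·2.910000 = 0.795900
t=0.490000, w=0.795900: f=1.215819 → w ← 0.795900 + 0.49·1.215819 = 1.391651
t=0.980000, w=1.391651: f=-0.121640 → w ← 1.391651 + 0.49·(-0.121640) = 1.332048
t=1.470000, w=1.332048: f=-1.102621 → w ← 1.332048 + 0.49·(-1.102621) = 0.791763
t=1.960000, w=0.791763: f=-1.656913 → w ← 0.791763 + 0.49·(-1.656913) = -0.020124
w(2.45) ≈ -0.0201

-0.0201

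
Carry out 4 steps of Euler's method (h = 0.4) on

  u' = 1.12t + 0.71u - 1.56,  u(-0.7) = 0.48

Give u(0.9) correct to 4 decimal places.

-3.0741

Euler: u_{n+1} = u_n + h·f(t_n, u_n).
t=-0.700000, u=0.480000: f=-2.003200 → u ← 0.480000 + 0.4·(-2.003200) = -0.321280
t=-0.300000, u=-0.321280: f=-2.124109 → u ← -0.321280 + 0.4·(-2.124109) = -1.170924
t=0.100000, u=-1.170924: f=-2.279356 → u ← -1.170924 + 0.4·(-2.279356) = -2.082666
t=0.500000, u=-2.082666: f=-2.478693 → u ← -2.082666 + 0.4·(-2.478693) = -3.074143
u(0.9) ≈ -3.0741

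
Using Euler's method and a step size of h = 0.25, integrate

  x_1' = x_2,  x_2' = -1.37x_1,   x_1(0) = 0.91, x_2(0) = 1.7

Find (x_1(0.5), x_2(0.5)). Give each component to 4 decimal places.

Euler on (x_1,x_2): x_1_{n+1} = x_1_n + h·x_1', x_2_{n+1} = x_2_n + h·x_2'.
0.000000: (0.910000, 1.700000); f=(1.700000, -1.246700) → (1.335000, 1.388325)
0.250000: (1.335000, 1.388325); f=(1.388325, -1.828950) → (1.682081, 0.931088)
(x_1(0.5), x_2(0.5)) ≈ (1.6821, 0.9311)

1.6821, 0.9311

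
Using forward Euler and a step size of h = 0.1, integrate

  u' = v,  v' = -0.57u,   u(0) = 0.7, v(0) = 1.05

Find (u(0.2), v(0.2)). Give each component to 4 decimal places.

0.9060, 0.9642

Euler on (u,v): u_{n+1} = u_n + h·u', v_{n+1} = v_n + h·v'.
0.000000: (0.700000, 1.050000); f=(1.050000, -0.399000) → (0.805000, 1.010100)
0.100000: (0.805000, 1.010100); f=(1.010100, -0.458850) → (0.906010, 0.964215)
(u(0.2), v(0.2)) ≈ (0.9060, 0.9642)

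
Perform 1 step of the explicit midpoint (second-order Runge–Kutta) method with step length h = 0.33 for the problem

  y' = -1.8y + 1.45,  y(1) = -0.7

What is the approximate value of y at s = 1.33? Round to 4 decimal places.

-0.0713

Midpoint: k1 = f(s_n, y_n); k2 = f(s_n + h/2, y_n + (h/2)·k1); y_{n+1} = y_n + h·k2.
s=1.000000, y=-0.700000:
  k1 = f(1.000000, -0.700000) = 2.710000
  k2 = f(1.165000, -0.252850) = 1.905130
  y ← -0.700000 + 0.33·1.905130 = -0.071307
y(1.33) ≈ -0.0713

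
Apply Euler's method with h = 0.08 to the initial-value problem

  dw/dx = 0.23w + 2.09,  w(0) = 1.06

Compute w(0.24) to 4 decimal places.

Euler: w_{n+1} = w_n + h·f(x_n, w_n).
x=0.000000, w=1.060000: f=2.333800 → w ← 1.060000 + 0.08·2.333800 = 1.246704
x=0.080000, w=1.246704: f=2.376742 → w ← 1.246704 + 0.08·2.376742 = 1.436843
x=0.160000, w=1.436843: f=2.420474 → w ← 1.436843 + 0.08·2.420474 = 1.630481
w(0.24) ≈ 1.6305

1.6305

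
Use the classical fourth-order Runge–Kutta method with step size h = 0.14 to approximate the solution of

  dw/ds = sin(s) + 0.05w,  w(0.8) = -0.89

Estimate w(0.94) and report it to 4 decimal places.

-0.7890

RK4: k1 = f(s_n, w_n); k2 = f(s_n + h/2, w_n + (h/2)·k1); k3 = f(s_n + h/2, w_n + (h/2)·k2); k4 = f(s_n + h, w_n + h·k3); w_{n+1} = w_n + (h/6)·(k1 + 2k2 + 2k3 + k4).
s=0.800000, w=-0.890000:
  k1 = f(0.800000, -0.890000) = 0.672856
  k2 = f(0.870000, -0.842900) = 0.722184
  k3 = f(0.870000, -0.839447) = 0.722357
  k4 = f(0.940000, -0.788870) = 0.768115
  w ← -0.890000 + (0.14/6)·(k1 + 2k2 + 2k3 + k4) = -0.788965
w(0.94) ≈ -0.7890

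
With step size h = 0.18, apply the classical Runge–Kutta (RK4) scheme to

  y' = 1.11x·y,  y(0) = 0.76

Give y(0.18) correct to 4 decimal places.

0.7738

RK4: k1 = f(x_n, y_n); k2 = f(x_n + h/2, y_n + (h/2)·k1); k3 = f(x_n + h/2, y_n + (h/2)·k2); k4 = f(x_n + h, y_n + h·k3); y_{n+1} = y_n + (h/6)·(k1 + 2k2 + 2k3 + k4).
x=0.000000, y=0.760000:
  k1 = f(0.000000, 0.760000) = 0.000000
  k2 = f(0.090000, 0.760000) = 0.075924
  k3 = f(0.090000, 0.766833) = 0.076607
  k4 = f(0.180000, 0.773789) = 0.154603
  y ← 0.760000 + (0.18/6)·(k1 + 2k2 + 2k3 + k4) = 0.773790
y(0.18) ≈ 0.7738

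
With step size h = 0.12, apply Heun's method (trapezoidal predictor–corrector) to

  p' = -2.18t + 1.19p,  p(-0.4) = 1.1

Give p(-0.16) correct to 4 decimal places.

Heun: k1 = f(t_n, p_n); k2 = f(t_n + h, p_n + h·k1); p_{n+1} = p_n + (h/2)·(k1 + k2).
t=-0.400000, p=1.100000:
  k1 = f(-0.400000, 1.100000) = 2.181000
  k2 = f(-0.280000, 1.361720) = 2.230847
  p ← 1.100000 + (0.12/2)·(2.181000 + 2.230847) = 1.364711
t=-0.280000, p=1.364711:
  k1 = f(-0.280000, 1.364711) = 2.234406
  k2 = f(-0.160000, 1.632840) = 2.291879
  p ← 1.364711 + (0.12/2)·(2.234406 + 2.291879) = 1.636288
p(-0.16) ≈ 1.6363

1.6363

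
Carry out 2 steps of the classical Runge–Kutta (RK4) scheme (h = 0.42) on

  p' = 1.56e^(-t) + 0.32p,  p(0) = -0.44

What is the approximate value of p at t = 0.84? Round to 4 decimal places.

0.4604

RK4: k1 = f(t_n, p_n); k2 = f(t_n + h/2, p_n + (h/2)·k1); k3 = f(t_n + h/2, p_n + (h/2)·k2); k4 = f(t_n + h, p_n + h·k3); p_{n+1} = p_n + (h/6)·(k1 + 2k2 + 2k3 + k4).
t=0.000000, p=-0.440000:
  k1 = f(0.000000, -0.440000) = 1.419200
  k2 = f(0.210000, -0.141968) = 1.219082
  k3 = f(0.210000, -0.183993) = 1.205634
  k4 = f(0.420000, 0.066366) = 1.046230
  p ← -0.440000 + (0.42/6)·(k1 + 2k2 + 2k3 + k4) = 0.072040
t=0.420000, p=0.072040:
  k1 = f(0.420000, 0.072040) = 1.048046
  k2 = f(0.630000, 0.292130) = 0.924325
  k3 = f(0.630000, 0.266148) = 0.916011
  k4 = f(0.840000, 0.456765) = 0.819633
  p ← 0.072040 + (0.42/6)·(k1 + 2k2 + 2k3 + k4) = 0.460425
p(0.84) ≈ 0.4604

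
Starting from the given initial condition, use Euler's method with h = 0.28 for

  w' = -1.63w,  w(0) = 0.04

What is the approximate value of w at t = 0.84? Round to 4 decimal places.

Euler: w_{n+1} = w_n + h·f(t_n, w_n).
t=0.000000, w=0.040000: f=-0.065200 → w ← 0.040000 + 0.28·(-0.065200) = 0.021744
t=0.280000, w=0.021744: f=-0.035443 → w ← 0.021744 + 0.28·(-0.035443) = 0.011820
t=0.560000, w=0.011820: f=-0.019267 → w ← 0.011820 + 0.28·(-0.019267) = 0.006425
w(0.84) ≈ 0.0064

0.0064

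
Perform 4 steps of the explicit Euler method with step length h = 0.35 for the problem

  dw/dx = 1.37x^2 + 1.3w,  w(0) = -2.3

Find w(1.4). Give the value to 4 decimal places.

-9.3133

Euler: w_{n+1} = w_n + h·f(x_n, w_n).
x=0.000000, w=-2.300000: f=-2.990000 → w ← -2.300000 + 0.35·(-2.990000) = -3.346500
x=0.350000, w=-3.346500: f=-4.182625 → w ← -3.346500 + 0.35·(-4.182625) = -4.810419
x=0.700000, w=-4.810419: f=-5.582244 → w ← -4.810419 + 0.35·(-5.582244) = -6.764204
x=1.050000, w=-6.764204: f=-7.283041 → w ← -6.764204 + 0.35·(-7.283041) = -9.313268
w(1.4) ≈ -9.3133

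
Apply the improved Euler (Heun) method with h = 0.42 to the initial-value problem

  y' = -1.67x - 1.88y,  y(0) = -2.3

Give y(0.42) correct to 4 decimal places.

Heun: k1 = f(x_n, y_n); k2 = f(x_n + h, y_n + h·k1); y_{n+1} = y_n + (h/2)·(k1 + k2).
x=0.000000, y=-2.300000:
  k1 = f(0.000000, -2.300000) = 4.324000
  k2 = f(0.420000, -0.483920) = 0.208370
  y ← -2.300000 + (0.42/2)·(4.324000 + 0.208370) = -1.348202
y(0.42) ≈ -1.3482

-1.3482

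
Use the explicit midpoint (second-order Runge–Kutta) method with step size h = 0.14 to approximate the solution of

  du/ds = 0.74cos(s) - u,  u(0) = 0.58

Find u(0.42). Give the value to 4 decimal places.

0.6266

Midpoint: k1 = f(s_n, u_n); k2 = f(s_n + h/2, u_n + (h/2)·k1); u_{n+1} = u_n + h·k2.
s=0.000000, u=0.580000:
  k1 = f(0.000000, 0.580000) = 0.160000
  k2 = f(0.070000, 0.591200) = 0.146988
  u ← 0.580000 + 0.14·0.146988 = 0.600578
s=0.140000, u=0.600578:
  k1 = f(0.140000, 0.600578) = 0.132182
  k2 = f(0.210000, 0.609831) = 0.113912
  u ← 0.600578 + 0.14·0.113912 = 0.616526
s=0.280000, u=0.616526:
  k1 = f(0.280000, 0.616526) = 0.094655
  k2 = f(0.350000, 0.623152) = 0.071984
  u ← 0.616526 + 0.14·0.071984 = 0.626604
u(0.42) ≈ 0.6266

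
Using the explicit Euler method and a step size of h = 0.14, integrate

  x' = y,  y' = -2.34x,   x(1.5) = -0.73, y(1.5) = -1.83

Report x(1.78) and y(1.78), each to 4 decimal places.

-1.2089, -1.2678

Euler on (x,y): x_{n+1} = x_n + h·x', y_{n+1} = y_n + h·y'.
1.500000: (-0.730000, -1.830000); f=(-1.830000, 1.708200) → (-0.986200, -1.590852)
1.640000: (-0.986200, -1.590852); f=(-1.590852, 2.307708) → (-1.208919, -1.267773)
(x(1.78), y(1.78)) ≈ (-1.2089, -1.2678)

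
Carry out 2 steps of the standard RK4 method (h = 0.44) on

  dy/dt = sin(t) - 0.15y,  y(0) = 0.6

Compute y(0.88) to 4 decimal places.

0.8728

RK4: k1 = f(t_n, y_n); k2 = f(t_n + h/2, y_n + (h/2)·k1); k3 = f(t_n + h/2, y_n + (h/2)·k2); k4 = f(t_n + h, y_n + h·k3); y_{n+1} = y_n + (h/6)·(k1 + 2k2 + 2k3 + k4).
t=0.000000, y=0.600000:
  k1 = f(0.000000, 0.600000) = -0.090000
  k2 = f(0.220000, 0.580200) = 0.131200
  k3 = f(0.220000, 0.628864) = 0.123900
  k4 = f(0.440000, 0.654516) = 0.327762
  y ← 0.600000 + (0.44/6)·(k1 + 2k2 + 2k3 + k4) = 0.654851
t=0.440000, y=0.654851:
  k1 = f(0.440000, 0.654851) = 0.327712
  k2 = f(0.660000, 0.726947) = 0.504075
  k3 = f(0.660000, 0.765747) = 0.498255
  k4 = f(0.880000, 0.874083) = 0.639626
  y ← 0.654851 + (0.44/6)·(k1 + 2k2 + 2k3 + k4) = 0.872797
y(0.88) ≈ 0.8728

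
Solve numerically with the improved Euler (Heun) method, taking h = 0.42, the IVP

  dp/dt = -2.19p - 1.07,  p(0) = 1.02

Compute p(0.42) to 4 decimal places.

Heun: k1 = f(t_n, p_n); k2 = f(t_n + h, p_n + h·k1); p_{n+1} = p_n + (h/2)·(k1 + k2).
t=0.000000, p=1.020000:
  k1 = f(0.000000, 1.020000) = -3.303800
  k2 = f(0.420000, -0.367596) = -0.264965
  p ← 1.020000 + (0.42/2)·(-3.303800 + (-0.264965)) = 0.270559
p(0.42) ≈ 0.2706

0.2706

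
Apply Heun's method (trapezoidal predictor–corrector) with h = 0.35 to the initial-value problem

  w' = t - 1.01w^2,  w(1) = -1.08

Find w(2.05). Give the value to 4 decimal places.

Heun: k1 = f(t_n, w_n); k2 = f(t_n + h, w_n + h·k1); w_{n+1} = w_n + (h/2)·(k1 + k2).
t=1.000000, w=-1.080000:
  k1 = f(1.000000, -1.080000) = -0.178064
  k2 = f(1.350000, -1.142322) = 0.032051
  w ← -1.080000 + (0.35/2)·(-0.178064 + 0.032051) = -1.105552
t=1.350000, w=-1.105552:
  k1 = f(1.350000, -1.105552) = 0.115532
  k2 = f(1.700000, -1.065116) = 0.554182
  w ← -1.105552 + (0.35/2)·(0.115532 + 0.554182) = -0.988352
t=1.700000, w=-0.988352:
  k1 = f(1.700000, -0.988352) = 0.713391
  k2 = f(2.050000, -0.738666) = 1.498917
  w ← -0.988352 + (0.35/2)·(0.713391 + 1.498917) = -0.601198
w(2.05) ≈ -0.6012

-0.6012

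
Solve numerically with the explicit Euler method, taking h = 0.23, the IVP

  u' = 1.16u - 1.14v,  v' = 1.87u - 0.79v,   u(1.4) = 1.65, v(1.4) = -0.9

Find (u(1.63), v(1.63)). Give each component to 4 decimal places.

Euler on (u,v): u_{n+1} = u_n + h·u', v_{n+1} = v_n + h·v'.
1.400000: (1.650000, -0.900000); f=(2.940000, 3.796500) → (2.326200, -0.026805)
(u(1.63), v(1.63)) ≈ (2.3262, -0.0268)

2.3262, -0.0268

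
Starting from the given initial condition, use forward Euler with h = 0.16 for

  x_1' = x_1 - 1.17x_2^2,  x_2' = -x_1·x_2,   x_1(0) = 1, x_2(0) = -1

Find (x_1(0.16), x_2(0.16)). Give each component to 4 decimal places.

0.9728, -0.8400

Euler on (x_1,x_2): x_1_{n+1} = x_1_n + h·x_1', x_2_{n+1} = x_2_n + h·x_2'.
0.000000: (1.000000, -1.000000); f=(-0.170000, 1.000000) → (0.972800, -0.840000)
(x_1(0.16), x_2(0.16)) ≈ (0.9728, -0.8400)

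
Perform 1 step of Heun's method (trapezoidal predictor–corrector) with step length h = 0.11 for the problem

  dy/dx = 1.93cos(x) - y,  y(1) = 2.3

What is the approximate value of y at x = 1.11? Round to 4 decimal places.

Heun: k1 = f(x_n, y_n); k2 = f(x_n + h, y_n + h·k1); y_{n+1} = y_n + (h/2)·(k1 + k2).
x=1.000000, y=2.300000:
  k1 = f(1.000000, 2.300000) = -1.257217
  k2 = f(1.110000, 2.161706) = -1.303509
  y ← 2.300000 + (0.11/2)·(-1.257217 + (-1.303509)) = 2.159160
y(1.11) ≈ 2.1592

2.1592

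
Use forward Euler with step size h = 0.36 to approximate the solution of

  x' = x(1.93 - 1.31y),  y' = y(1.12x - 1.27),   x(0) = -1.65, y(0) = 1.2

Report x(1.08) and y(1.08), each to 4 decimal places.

-5.5216, -0.0239

Euler on (x,y): x_{n+1} = x_n + h·x', y_{n+1} = y_n + h·y'.
0.000000: (-1.650000, 1.200000); f=(-0.590700, -3.741600) → (-1.862652, -0.146976)
0.360000: (-1.862652, -0.146976); f=(-3.953551, 0.493276) → (-3.285930, 0.030604)
0.720000: (-3.285930, 0.030604); f=(-6.210110, -0.151495) → (-5.521570, -0.023935)
(x(1.08), y(1.08)) ≈ (-5.5216, -0.0239)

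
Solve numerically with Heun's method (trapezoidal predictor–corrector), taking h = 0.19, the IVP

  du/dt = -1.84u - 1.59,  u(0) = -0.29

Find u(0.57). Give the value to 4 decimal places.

-0.6573

Heun: k1 = f(t_n, u_n); k2 = f(t_n + h, u_n + h·k1); u_{n+1} = u_n + (h/2)·(k1 + k2).
t=0.000000, u=-0.290000:
  k1 = f(0.000000, -0.290000) = -1.056400
  k2 = f(0.190000, -0.490716) = -0.687083
  u ← -0.290000 + (0.19/2)·(-1.056400 + (-0.687083)) = -0.455631
t=0.190000, u=-0.455631:
  k1 = f(0.190000, -0.455631) = -0.751639
  k2 = f(0.380000, -0.598442) = -0.488866
  u ← -0.455631 + (0.19/2)·(-0.751639 + (-0.488866)) = -0.573479
t=0.380000, u=-0.573479:
  k1 = f(0.380000, -0.573479) = -0.534799
  k2 = f(0.570000, -0.675091) = -0.347833
  u ← -0.573479 + (0.19/2)·(-0.534799 + (-0.347833)) = -0.657329
u(0.57) ≈ -0.6573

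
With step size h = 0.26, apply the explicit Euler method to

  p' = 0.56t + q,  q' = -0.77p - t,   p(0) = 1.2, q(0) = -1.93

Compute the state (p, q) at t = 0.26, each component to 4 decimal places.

0.6982, -2.1702

Euler on (p,q): p_{n+1} = p_n + h·p', q_{n+1} = q_n + h·q'.
0.000000: (1.200000, -1.930000); f=(-1.930000, -0.924000) → (0.698200, -2.170240)
(p(0.26), q(0.26)) ≈ (0.6982, -2.1702)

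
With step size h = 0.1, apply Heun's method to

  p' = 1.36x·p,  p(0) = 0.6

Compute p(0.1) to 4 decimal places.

0.6041

Heun: k1 = f(x_n, p_n); k2 = f(x_n + h, p_n + h·k1); p_{n+1} = p_n + (h/2)·(k1 + k2).
x=0.000000, p=0.600000:
  k1 = f(0.000000, 0.600000) = 0.000000
  k2 = f(0.100000, 0.600000) = 0.081600
  p ← 0.600000 + (0.1/2)·(0.000000 + 0.081600) = 0.604080
p(0.1) ≈ 0.6041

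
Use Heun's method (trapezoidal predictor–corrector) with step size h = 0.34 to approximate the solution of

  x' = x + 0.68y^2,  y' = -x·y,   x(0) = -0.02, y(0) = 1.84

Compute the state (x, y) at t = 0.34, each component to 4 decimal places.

0.8932, 1.6082

Heun on (x,y): k1 = f(t_n, state_n); k2 = f(t_n + h, state_n + h·k1); state_{n+1} = state_n + (h/2)·(k1 + k2).
0.000000: (-0.020000, 1.840000)
  k1 = (2.282208, 0.036800)
  predictor → (0.755951, 1.852512)
  k2 = (3.089575, -1.400408)
  → (0.893203, 1.608187)
(x(0.34), y(0.34)) ≈ (0.8932, 1.6082)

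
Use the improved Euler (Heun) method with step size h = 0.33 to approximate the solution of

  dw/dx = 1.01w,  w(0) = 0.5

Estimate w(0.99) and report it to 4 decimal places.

Heun: k1 = f(x_n, w_n); k2 = f(x_n + h, w_n + h·k1); w_{n+1} = w_n + (h/2)·(k1 + k2).
x=0.000000, w=0.500000:
  k1 = f(0.000000, 0.500000) = 0.505000
  k2 = f(0.330000, 0.666650) = 0.673316
  w ← 0.500000 + (0.33/2)·(0.505000 + 0.673316) = 0.694422
x=0.330000, w=0.694422:
  k1 = f(0.330000, 0.694422) = 0.701366
  k2 = f(0.660000, 0.925873) = 0.935132
  w ← 0.694422 + (0.33/2)·(0.701366 + 0.935132) = 0.964444
x=0.660000, w=0.964444:
  k1 = f(0.660000, 0.964444) = 0.974089
  k2 = f(0.990000, 1.285894) = 1.298753
  w ← 0.964444 + (0.33/2)·(0.974089 + 1.298753) = 1.339463
w(0.99) ≈ 1.3395

1.3395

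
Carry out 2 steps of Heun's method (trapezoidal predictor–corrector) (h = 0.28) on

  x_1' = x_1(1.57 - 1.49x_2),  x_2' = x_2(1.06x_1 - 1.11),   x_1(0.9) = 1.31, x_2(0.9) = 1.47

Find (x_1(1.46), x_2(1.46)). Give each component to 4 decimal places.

Heun on (x_1,x_2): k1 = f(x_n, state_n); k2 = f(x_n + h, state_n + h·k1); state_{n+1} = state_n + (h/2)·(k1 + k2).
0.900000: (1.310000, 1.470000)
  k1 = (-0.812593, 0.409542)
  predictor → (1.082474, 1.584672)
  k2 = (-0.856411, 0.059302)
  → (1.076339, 1.535638)
1.180000: (1.076339, 1.535638)
  k1 = (-0.772920, 0.047482)
  predictor → (0.859922, 1.548933)
  k2 = (-0.634545, -0.307437)
  → (0.879294, 1.499244)
(x_1(1.46), x_2(1.46)) ≈ (0.8793, 1.4992)

0.8793, 1.4992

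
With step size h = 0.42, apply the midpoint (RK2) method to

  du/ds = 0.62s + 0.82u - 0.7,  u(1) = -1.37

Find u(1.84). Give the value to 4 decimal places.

Midpoint: k1 = f(s_n, u_n); k2 = f(s_n + h/2, u_n + (h/2)·k1); u_{n+1} = u_n + h·k2.
s=1.000000, u=-1.370000:
  k1 = f(1.000000, -1.370000) = -1.203400
  k2 = f(1.210000, -1.622714) = -1.280425
  u ← -1.370000 + 0.42·(-1.280425) = -1.907779
s=1.420000, u=-1.907779:
  k1 = f(1.420000, -1.907779) = -1.383979
  k2 = f(1.630000, -2.198414) = -1.492100
  u ← -1.907779 + 0.42·(-1.492100) = -2.534461
u(1.84) ≈ -2.5345

-2.5345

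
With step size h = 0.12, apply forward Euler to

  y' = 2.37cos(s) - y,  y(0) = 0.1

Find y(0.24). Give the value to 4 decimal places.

Euler: y_{n+1} = y_n + h·f(s_n, y_n).
s=0.000000, y=0.100000: f=2.270000 → y ← 0.100000 + 0.12·2.270000 = 0.372400
s=0.120000, y=0.372400: f=1.980556 → y ← 0.372400 + 0.12·1.980556 = 0.610067
y(0.24) ≈ 0.6101

0.6101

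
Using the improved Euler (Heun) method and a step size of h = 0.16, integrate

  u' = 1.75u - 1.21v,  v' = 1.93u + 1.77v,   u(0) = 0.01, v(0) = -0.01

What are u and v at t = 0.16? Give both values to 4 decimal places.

Heun on (u,v): k1 = f(t_n, state_n); k2 = f(t_n + h, state_n + h·k1); state_{n+1} = state_n + (h/2)·(k1 + k2).
0.000000: (0.010000, -0.010000)
  k1 = (0.029600, 0.001600)
  predictor → (0.014736, -0.009744)
  k2 = (0.037578, 0.011194)
  → (0.015374, -0.008977)
(u(0.16), v(0.16)) ≈ (0.0154, -0.0090)

0.0154, -0.0090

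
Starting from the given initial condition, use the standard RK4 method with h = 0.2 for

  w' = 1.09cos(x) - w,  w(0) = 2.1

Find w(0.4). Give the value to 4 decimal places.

RK4: k1 = f(x_n, w_n); k2 = f(x_n + h/2, w_n + (h/2)·k1); k3 = f(x_n + h/2, w_n + (h/2)·k2); k4 = f(x_n + h, w_n + h·k3); w_{n+1} = w_n + (h/6)·(k1 + 2k2 + 2k3 + k4).
x=0.000000, w=2.100000:
  k1 = f(0.000000, 2.100000) = -1.010000
  k2 = f(0.100000, 1.999000) = -0.914445
  k3 = f(0.100000, 2.008555) = -0.924001
  k4 = f(0.200000, 1.915200) = -0.846927
  w ← 2.100000 + (0.2/6)·(k1 + 2k2 + 2k3 + k4) = 1.915539
x=0.200000, w=1.915539:
  k1 = f(0.200000, 1.915539) = -0.847267
  k2 = f(0.300000, 1.830813) = -0.789496
  k3 = f(0.300000, 1.836590) = -0.795273
  k4 = f(0.400000, 1.756485) = -0.752528
  w ← 1.915539 + (0.2/6)·(k1 + 2k2 + 2k3 + k4) = 1.756562
w(0.4) ≈ 1.7566

1.7566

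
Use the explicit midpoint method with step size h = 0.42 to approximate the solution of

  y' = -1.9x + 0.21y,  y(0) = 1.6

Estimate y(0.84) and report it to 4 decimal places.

Midpoint: k1 = f(x_n, y_n); k2 = f(x_n + h/2, y_n + (h/2)·k1); y_{n+1} = y_n + h·k2.
x=0.000000, y=1.600000:
  k1 = f(0.000000, 1.600000) = 0.336000
  k2 = f(0.210000, 1.670560) = -0.048182
  y ← 1.600000 + 0.42·(-0.048182) = 1.579763
x=0.420000, y=1.579763:
  k1 = f(0.420000, 1.579763) = -0.466250
  k2 = f(0.630000, 1.481851) = -0.885811
  y ← 1.579763 + 0.42·(-0.885811) = 1.207723
y(0.84) ≈ 1.2077

1.2077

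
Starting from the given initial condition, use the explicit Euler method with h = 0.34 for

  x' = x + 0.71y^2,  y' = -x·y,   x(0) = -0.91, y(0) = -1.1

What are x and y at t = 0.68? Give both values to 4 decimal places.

Euler on (x,y): x_{n+1} = x_n + h·x', y_{n+1} = y_n + h·y'.
0.000000: (-0.910000, -1.100000); f=(-0.050900, -1.001000) → (-0.927306, -1.440340)
0.340000: (-0.927306, -1.440340); f=(0.545645, -1.335636) → (-0.741787, -1.894456)
(x(0.68), y(0.68)) ≈ (-0.7418, -1.8945)

-0.7418, -1.8945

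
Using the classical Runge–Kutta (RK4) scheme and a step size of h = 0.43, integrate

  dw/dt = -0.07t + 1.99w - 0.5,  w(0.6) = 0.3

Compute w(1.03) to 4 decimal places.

0.3286

RK4: k1 = f(t_n, w_n); k2 = f(t_n + h/2, w_n + (h/2)·k1); k3 = f(t_n + h/2, w_n + (h/2)·k2); k4 = f(t_n + h, w_n + h·k3); w_{n+1} = w_n + (h/6)·(k1 + 2k2 + 2k3 + k4).
t=0.600000, w=0.300000:
  k1 = f(0.600000, 0.300000) = 0.055000
  k2 = f(0.815000, 0.311825) = 0.063482
  k3 = f(0.815000, 0.313649) = 0.067111
  k4 = f(1.030000, 0.328858) = 0.082327
  w ← 0.300000 + (0.43/6)·(k1 + 2k2 + 2k3 + k4) = 0.328560
w(1.03) ≈ 0.3286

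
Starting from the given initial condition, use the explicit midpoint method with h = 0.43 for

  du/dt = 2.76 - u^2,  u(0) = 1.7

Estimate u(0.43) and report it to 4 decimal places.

Midpoint: k1 = f(t_n, u_n); k2 = f(t_n + h/2, u_n + (h/2)·k1); u_{n+1} = u_n + h·k2.
t=0.000000, u=1.700000:
  k1 = f(0.000000, 1.700000) = -0.130000
  k2 = f(0.215000, 1.672050) = -0.035751
  u ← 1.700000 + 0.43·(-0.035751) = 1.684627
u(0.43) ≈ 1.6846

1.6846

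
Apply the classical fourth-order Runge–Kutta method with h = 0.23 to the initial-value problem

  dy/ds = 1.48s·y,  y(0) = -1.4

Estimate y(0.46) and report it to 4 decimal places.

RK4: k1 = f(s_n, y_n); k2 = f(s_n + h/2, y_n + (h/2)·k1); k3 = f(s_n + h/2, y_n + (h/2)·k2); k4 = f(s_n + h, y_n + h·k3); y_{n+1} = y_n + (h/6)·(k1 + 2k2 + 2k3 + k4).
s=0.000000, y=-1.400000:
  k1 = f(0.000000, -1.400000) = 0.000000
  k2 = f(0.115000, -1.400000) = -0.238280
  k3 = f(0.115000, -1.427402) = -0.242944
  k4 = f(0.230000, -1.455877) = -0.495581
  y ← -1.400000 + (0.23/6)·(k1 + 2k2 + 2k3 + k4) = -1.455891
s=0.230000, y=-1.455891:
  k1 = f(0.230000, -1.455891) = -0.495585
  k2 = f(0.345000, -1.512883) = -0.772478
  k3 = f(0.345000, -1.544726) = -0.788737
  k4 = f(0.460000, -1.637301) = -1.114674
  y ← -1.455891 + (0.23/6)·(k1 + 2k2 + 2k3 + k4) = -1.637311
y(0.46) ≈ -1.6373

-1.6373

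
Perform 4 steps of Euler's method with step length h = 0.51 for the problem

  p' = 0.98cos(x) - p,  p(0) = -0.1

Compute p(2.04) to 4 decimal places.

0.3063

Euler: p_{n+1} = p_n + h·f(x_n, p_n).
x=0.000000, p=-0.100000: f=1.080000 → p ← -0.100000 + 0.51·1.080000 = 0.450800
x=0.510000, p=0.450800: f=0.404490 → p ← 0.450800 + 0.51·0.404490 = 0.657090
x=1.020000, p=0.657090: f=-0.144191 → p ← 0.657090 + 0.51·(-0.144191) = 0.583552
x=1.530000, p=0.583552: f=-0.543583 → p ← 0.583552 + 0.51·(-0.543583) = 0.306325
p(2.04) ≈ 0.3063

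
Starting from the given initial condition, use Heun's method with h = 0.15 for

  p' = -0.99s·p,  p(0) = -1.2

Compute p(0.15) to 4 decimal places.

-1.1866

Heun: k1 = f(s_n, p_n); k2 = f(s_n + h, p_n + h·k1); p_{n+1} = p_n + (h/2)·(k1 + k2).
s=0.000000, p=-1.200000:
  k1 = f(0.000000, -1.200000) = 0.000000
  k2 = f(0.150000, -1.200000) = 0.178200
  p ← -1.200000 + (0.15/2)·(0.000000 + 0.178200) = -1.186635
p(0.15) ≈ -1.1866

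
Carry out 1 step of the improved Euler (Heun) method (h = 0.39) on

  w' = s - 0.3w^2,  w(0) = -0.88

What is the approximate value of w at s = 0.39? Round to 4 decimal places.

-0.9044

Heun: k1 = f(s_n, w_n); k2 = f(s_n + h, w_n + h·k1); w_{n+1} = w_n + (h/2)·(k1 + k2).
s=0.000000, w=-0.880000:
  k1 = f(0.000000, -0.880000) = -0.232320
  k2 = f(0.390000, -0.970605) = 0.107378
  w ← -0.880000 + (0.39/2)·(-0.232320 + 0.107378) = -0.904364
w(0.39) ≈ -0.9044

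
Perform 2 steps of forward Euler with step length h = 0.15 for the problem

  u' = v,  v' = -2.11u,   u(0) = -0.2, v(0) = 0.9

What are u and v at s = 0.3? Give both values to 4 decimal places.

Euler on (u,v): u_{n+1} = u_n + h·u', v_{n+1} = v_n + h·v'.
0.000000: (-0.200000, 0.900000); f=(0.900000, 0.422000) → (-0.065000, 0.963300)
0.150000: (-0.065000, 0.963300); f=(0.963300, 0.137150) → (0.079495, 0.983873)
(u(0.3), v(0.3)) ≈ (0.0795, 0.9839)

0.0795, 0.9839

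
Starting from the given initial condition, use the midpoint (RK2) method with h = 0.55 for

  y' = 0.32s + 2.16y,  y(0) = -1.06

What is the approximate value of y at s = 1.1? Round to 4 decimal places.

-8.5330

Midpoint: k1 = f(s_n, y_n); k2 = f(s_n + h/2, y_n + (h/2)·k1); y_{n+1} = y_n + h·k2.
s=0.000000, y=-1.060000:
  k1 = f(0.000000, -1.060000) = -2.289600
  k2 = f(0.275000, -1.689640) = -3.561622
  y ← -1.060000 + 0.55·(-3.561622) = -3.018892
s=0.550000, y=-3.018892:
  k1 = f(0.550000, -3.018892) = -6.344807
  k2 = f(0.825000, -4.763714) = -10.025623
  y ← -3.018892 + 0.55·(-10.025623) = -8.532985
y(1.1) ≈ -8.5330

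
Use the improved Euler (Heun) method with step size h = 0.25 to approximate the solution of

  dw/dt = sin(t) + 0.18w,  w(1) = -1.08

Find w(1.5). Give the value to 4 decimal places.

-0.6940

Heun: k1 = f(t_n, w_n); k2 = f(t_n + h, w_n + h·k1); w_{n+1} = w_n + (h/2)·(k1 + k2).
t=1.000000, w=-1.080000:
  k1 = f(1.000000, -1.080000) = 0.647071
  k2 = f(1.250000, -0.918232) = 0.783703
  w ← -1.080000 + (0.25/2)·(0.647071 + 0.783703) = -0.901153
t=1.250000, w=-0.901153:
  k1 = f(1.250000, -0.901153) = 0.786777
  k2 = f(1.500000, -0.704459) = 0.870692
  w ← -0.901153 + (0.25/2)·(0.786777 + 0.870692) = -0.693970
w(1.5) ≈ -0.6940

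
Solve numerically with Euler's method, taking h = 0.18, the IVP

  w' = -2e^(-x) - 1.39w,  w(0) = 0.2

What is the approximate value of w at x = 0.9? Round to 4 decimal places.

Euler: w_{n+1} = w_n + h·f(x_n, w_n).
x=0.000000, w=0.200000: f=-2.278000 → w ← 0.200000 + 0.18·(-2.278000) = -0.210040
x=0.180000, w=-0.210040: f=-1.378585 → w ← -0.210040 + 0.18·(-1.378585) = -0.458185
x=0.360000, w=-0.458185: f=-0.758475 → w ← -0.458185 + 0.18·(-0.758475) = -0.594711
x=0.540000, w=-0.594711: f=-0.338849 → w ← -0.594711 + 0.18·(-0.338849) = -0.655704
x=0.720000, w=-0.655704: f=-0.062077 → w ← -0.655704 + 0.18·(-0.062077) = -0.666877
w(0.9) ≈ -0.6669

-0.6669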